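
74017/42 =74017/42=1762.31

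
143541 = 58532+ 85009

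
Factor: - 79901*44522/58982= - 1778676161/29491=- 7^(  -  1)*11^(  -  1) * 113^1* 197^1*383^( - 1)*79901^1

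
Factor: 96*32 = 2^10* 3^1 = 3072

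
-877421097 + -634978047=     -  1512399144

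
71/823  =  71/823 = 0.09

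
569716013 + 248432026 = 818148039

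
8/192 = 1/24 = 0.04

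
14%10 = 4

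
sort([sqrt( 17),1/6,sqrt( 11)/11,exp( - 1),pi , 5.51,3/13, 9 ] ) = [ 1/6, 3/13, sqrt( 11 )/11,exp( - 1 ),pi,sqrt( 17),5.51 , 9 ]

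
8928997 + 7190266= 16119263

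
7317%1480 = 1397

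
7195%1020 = 55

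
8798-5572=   3226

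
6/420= 1/70 = 0.01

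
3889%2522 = 1367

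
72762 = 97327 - 24565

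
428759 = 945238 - 516479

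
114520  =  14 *8180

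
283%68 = 11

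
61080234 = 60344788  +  735446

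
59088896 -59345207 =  - 256311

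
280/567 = 40/81 = 0.49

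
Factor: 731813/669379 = 439^1*1667^1 *669379^( - 1 ) 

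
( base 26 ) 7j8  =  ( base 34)4hw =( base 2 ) 1010001110010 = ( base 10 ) 5234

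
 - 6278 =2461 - 8739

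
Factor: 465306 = 2^1 * 3^1*77551^1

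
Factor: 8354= 2^1*4177^1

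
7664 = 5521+2143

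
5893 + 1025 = 6918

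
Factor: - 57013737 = - 3^1*11^1*19^1* 90931^1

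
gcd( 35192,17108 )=4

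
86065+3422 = 89487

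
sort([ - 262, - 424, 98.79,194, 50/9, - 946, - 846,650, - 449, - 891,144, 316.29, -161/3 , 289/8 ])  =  [ - 946,-891, - 846, - 449, - 424,-262, - 161/3, 50/9,289/8,98.79, 144, 194,  316.29, 650] 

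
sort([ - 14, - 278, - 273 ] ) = [ - 278, - 273, - 14]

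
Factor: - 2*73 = -2^1 * 73^1 = - 146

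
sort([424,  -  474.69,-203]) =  [ - 474.69  ,- 203, 424]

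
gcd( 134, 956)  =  2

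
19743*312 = 6159816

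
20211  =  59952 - 39741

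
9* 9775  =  87975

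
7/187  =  7/187 = 0.04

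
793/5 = 793/5 = 158.60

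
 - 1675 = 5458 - 7133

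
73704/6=12284 = 12284.00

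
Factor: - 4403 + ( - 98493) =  - 2^4*59^1 * 109^1 = - 102896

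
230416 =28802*8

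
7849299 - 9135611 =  - 1286312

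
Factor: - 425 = -5^2*17^1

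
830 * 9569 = 7942270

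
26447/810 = 26447/810 = 32.65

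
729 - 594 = 135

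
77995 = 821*95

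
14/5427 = 14/5427=   0.00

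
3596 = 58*62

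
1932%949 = 34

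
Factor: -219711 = - 3^1*  73237^1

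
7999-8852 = -853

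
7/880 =7/880 = 0.01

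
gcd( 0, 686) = 686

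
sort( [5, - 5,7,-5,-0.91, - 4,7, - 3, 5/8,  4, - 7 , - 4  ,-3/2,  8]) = [ - 7,- 5, - 5, - 4, - 4, - 3,-3/2,- 0.91, 5/8,  4 , 5, 7 , 7,8]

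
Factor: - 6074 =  - 2^1*3037^1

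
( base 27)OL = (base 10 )669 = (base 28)np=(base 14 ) 35B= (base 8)1235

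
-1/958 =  -1 + 957/958 = -0.00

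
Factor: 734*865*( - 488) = -2^4*5^1*61^1*173^1*367^1 = -309836080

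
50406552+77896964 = 128303516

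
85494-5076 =80418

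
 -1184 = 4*( - 296 )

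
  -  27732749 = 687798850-715531599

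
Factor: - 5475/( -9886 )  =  2^( -1 )*3^1*5^2*73^1 * 4943^( - 1)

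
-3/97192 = - 1 + 97189/97192 = - 0.00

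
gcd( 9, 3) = 3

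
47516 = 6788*7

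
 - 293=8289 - 8582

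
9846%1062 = 288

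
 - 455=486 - 941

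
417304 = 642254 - 224950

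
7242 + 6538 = 13780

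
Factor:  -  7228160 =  - 2^8*5^1*5647^1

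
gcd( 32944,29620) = 4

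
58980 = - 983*( - 60)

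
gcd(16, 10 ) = 2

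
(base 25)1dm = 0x3CC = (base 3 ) 1100000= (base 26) 1ba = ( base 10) 972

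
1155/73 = 15 + 60/73 = 15.82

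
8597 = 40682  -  32085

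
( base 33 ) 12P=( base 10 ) 1180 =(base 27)1GJ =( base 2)10010011100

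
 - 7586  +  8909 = 1323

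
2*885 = 1770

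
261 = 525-264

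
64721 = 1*64721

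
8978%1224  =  410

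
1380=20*69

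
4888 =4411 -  - 477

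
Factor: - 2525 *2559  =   - 6461475  =  - 3^1*5^2*101^1*853^1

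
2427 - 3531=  - 1104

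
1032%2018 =1032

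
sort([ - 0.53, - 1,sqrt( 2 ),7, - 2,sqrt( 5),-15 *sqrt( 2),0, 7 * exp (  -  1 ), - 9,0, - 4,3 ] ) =[-15*sqrt(2), - 9,-4, - 2, - 1, - 0.53,0, 0,sqrt(2),sqrt(5),7*exp( -1),3, 7]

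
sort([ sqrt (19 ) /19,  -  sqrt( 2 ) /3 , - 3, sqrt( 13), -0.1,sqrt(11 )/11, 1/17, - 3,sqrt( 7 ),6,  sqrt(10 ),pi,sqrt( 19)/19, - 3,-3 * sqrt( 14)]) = [ - 3*sqrt( 14 ), - 3,- 3, - 3, - sqrt(2)/3, - 0.1,1/17, sqrt(19) /19, sqrt( 19 ) /19, sqrt(11)/11,sqrt(7 ) , pi,sqrt( 10),sqrt( 13 ),6] 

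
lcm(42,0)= 0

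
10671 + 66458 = 77129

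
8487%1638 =297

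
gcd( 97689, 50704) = 1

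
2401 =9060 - 6659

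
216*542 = 117072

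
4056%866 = 592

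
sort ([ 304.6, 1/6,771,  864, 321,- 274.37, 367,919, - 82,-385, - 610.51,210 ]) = [ - 610.51, - 385, - 274.37, - 82,1/6, 210,304.6,321,367 , 771,864,919] 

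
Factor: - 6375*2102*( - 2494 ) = 33420223500 = 2^2*3^1 * 5^3 *17^1*29^1*43^1  *  1051^1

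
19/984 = 19/984= 0.02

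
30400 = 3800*8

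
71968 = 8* 8996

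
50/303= 50/303  =  0.17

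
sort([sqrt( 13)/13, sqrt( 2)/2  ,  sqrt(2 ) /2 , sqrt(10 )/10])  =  [ sqrt( 13) /13,sqrt(10)/10, sqrt( 2 )/2, sqrt(2)/2] 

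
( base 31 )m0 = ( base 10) 682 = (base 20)1e2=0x2aa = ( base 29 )NF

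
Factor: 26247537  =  3^3*972131^1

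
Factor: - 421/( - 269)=269^ ( - 1 )*421^1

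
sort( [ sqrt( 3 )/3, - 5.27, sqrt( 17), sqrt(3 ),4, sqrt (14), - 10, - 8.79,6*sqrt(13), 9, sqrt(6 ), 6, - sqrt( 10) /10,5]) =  [ - 10,-8.79, - 5.27,  -  sqrt(10)/10, sqrt (3)/3, sqrt( 3 ), sqrt(6),sqrt (14), 4,sqrt( 17 ), 5,6,9, 6*sqrt(13) ] 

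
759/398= 759/398 =1.91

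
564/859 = 564/859 = 0.66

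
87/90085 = 87/90085 = 0.00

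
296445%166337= 130108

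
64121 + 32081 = 96202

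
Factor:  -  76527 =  - 3^2*11^1*773^1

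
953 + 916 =1869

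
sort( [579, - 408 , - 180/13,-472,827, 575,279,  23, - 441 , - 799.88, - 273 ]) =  [ - 799.88,- 472, - 441,-408, - 273, - 180/13, 23,279, 575,579, 827 ]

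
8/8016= 1/1002 = 0.00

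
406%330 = 76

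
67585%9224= 3017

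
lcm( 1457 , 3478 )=107818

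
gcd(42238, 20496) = 14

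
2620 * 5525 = 14475500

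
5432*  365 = 1982680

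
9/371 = 9/371 = 0.02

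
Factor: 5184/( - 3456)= -2^( - 1)*3^1=- 3/2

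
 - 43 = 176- 219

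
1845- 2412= - 567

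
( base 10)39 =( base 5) 124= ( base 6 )103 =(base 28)1b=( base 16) 27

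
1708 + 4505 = 6213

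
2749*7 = 19243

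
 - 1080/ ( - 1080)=1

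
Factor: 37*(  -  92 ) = -2^2*23^1 *37^1  =  -3404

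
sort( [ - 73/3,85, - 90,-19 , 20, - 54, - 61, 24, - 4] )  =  [  -  90, - 61,-54, - 73/3 ,-19, - 4,20,24,85 ] 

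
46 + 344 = 390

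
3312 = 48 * 69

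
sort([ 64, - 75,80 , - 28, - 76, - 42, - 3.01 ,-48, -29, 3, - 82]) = [ - 82, - 76,  -  75, - 48,-42, - 29, - 28, - 3.01, 3, 64,80]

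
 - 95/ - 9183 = 95/9183 = 0.01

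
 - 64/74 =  - 1 + 5/37 = - 0.86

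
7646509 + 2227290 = 9873799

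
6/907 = 6/907 = 0.01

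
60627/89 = 60627/89=681.20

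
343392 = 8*42924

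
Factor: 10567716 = 2^2 * 3^1*29^1*30367^1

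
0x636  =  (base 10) 1590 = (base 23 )303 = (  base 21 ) 3cf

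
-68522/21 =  - 3263+1/21 = - 3262.95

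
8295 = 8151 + 144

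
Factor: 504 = 2^3*3^2*7^1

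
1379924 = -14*( - 98566)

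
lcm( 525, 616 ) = 46200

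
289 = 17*17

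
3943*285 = 1123755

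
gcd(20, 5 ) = 5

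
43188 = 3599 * 12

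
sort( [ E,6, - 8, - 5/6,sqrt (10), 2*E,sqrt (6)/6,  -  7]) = [ - 8,-7, - 5/6,sqrt( 6)/6,E,sqrt( 10 ), 2*E, 6] 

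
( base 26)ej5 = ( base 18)1CD9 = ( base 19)18b7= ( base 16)26EB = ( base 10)9963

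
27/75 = 9/25 = 0.36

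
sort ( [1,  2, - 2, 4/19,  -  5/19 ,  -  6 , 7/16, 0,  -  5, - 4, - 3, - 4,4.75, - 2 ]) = [-6, - 5 , - 4,-4,  -  3, - 2, - 2, - 5/19, 0,4/19,7/16, 1, 2, 4.75 ]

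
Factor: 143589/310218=2^( - 1)*23^1*149^( - 1 )*347^( - 1)*2081^1 = 47863/103406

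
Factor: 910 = 2^1*5^1 * 7^1*13^1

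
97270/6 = 16211+ 2/3= 16211.67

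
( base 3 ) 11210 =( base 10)129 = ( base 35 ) 3O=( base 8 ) 201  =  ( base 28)4h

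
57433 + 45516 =102949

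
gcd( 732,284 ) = 4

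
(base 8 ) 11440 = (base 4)1030200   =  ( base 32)4P0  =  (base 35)3YV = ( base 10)4896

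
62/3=62/3 = 20.67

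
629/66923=629/66923  =  0.01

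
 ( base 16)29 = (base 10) 41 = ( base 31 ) 1a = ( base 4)221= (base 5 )131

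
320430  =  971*330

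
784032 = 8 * 98004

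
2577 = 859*3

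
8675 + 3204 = 11879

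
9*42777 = 384993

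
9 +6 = 15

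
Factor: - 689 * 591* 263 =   -  107093337 = - 3^1*13^1*53^1* 197^1*263^1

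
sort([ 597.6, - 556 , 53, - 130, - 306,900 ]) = [ - 556, - 306, - 130,53, 597.6, 900]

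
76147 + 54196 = 130343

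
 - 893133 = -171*5223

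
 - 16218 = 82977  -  99195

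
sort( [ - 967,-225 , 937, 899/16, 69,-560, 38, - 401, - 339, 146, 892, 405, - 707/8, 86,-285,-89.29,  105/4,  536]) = [ - 967, - 560,-401, - 339,  -  285, - 225,- 89.29, - 707/8,105/4,38  ,  899/16, 69, 86, 146,  405,  536,  892, 937]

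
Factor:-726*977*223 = -2^1* 3^1*11^2 * 223^1*977^1 = - 158174346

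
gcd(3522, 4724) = 2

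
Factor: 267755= 5^1*53551^1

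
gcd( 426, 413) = 1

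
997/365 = 997/365  =  2.73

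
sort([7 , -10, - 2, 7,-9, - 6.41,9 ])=[ - 10,-9, - 6.41, - 2,7,7,  9 ] 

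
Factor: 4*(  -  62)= - 248= - 2^3* 31^1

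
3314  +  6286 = 9600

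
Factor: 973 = 7^1 * 139^1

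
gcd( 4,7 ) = 1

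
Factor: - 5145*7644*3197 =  - 2^2*3^2*5^1*7^5*13^1*23^1*139^1 = - 125732830860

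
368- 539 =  - 171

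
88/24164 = 22/6041 = 0.00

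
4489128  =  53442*84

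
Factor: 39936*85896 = 2^13*3^3 * 13^1*1193^1 = 3430342656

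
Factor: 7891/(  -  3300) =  - 2^( - 2) * 3^( - 1 )*5^( - 2) * 11^( - 1)*13^1*607^1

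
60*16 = 960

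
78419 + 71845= 150264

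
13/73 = 13/73 = 0.18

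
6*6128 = 36768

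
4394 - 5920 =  - 1526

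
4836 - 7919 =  - 3083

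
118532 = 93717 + 24815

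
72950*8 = 583600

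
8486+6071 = 14557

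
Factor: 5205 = 3^1* 5^1 * 347^1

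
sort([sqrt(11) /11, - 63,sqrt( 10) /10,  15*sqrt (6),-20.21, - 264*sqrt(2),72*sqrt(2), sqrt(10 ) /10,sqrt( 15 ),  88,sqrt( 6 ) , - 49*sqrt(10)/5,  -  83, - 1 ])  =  [ - 264*sqrt( 2),  -  83, - 63, - 49*sqrt(10 )/5 , - 20.21, - 1, sqrt(11 ) /11, sqrt(10) /10,sqrt (10)/10, sqrt( 6 ), sqrt( 15 ) , 15*sqrt(6 ),88, 72*sqrt( 2)]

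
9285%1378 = 1017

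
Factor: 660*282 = 186120  =  2^3*3^2*5^1 *11^1*47^1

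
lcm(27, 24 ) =216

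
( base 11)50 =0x37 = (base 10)55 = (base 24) 27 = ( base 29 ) 1q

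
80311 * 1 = 80311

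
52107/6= 8684 + 1/2=8684.50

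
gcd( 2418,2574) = 78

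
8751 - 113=8638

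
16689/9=1854 + 1/3= 1854.33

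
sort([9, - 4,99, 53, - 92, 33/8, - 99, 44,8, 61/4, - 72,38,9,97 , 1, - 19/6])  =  [ - 99,-92, - 72, - 4, - 19/6,1,  33/8, 8,9,9 , 61/4,38,44, 53,97, 99 ]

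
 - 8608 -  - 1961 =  - 6647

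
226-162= 64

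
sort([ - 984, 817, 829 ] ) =[-984, 817,829]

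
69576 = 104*669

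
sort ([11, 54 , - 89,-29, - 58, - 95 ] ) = [ - 95, - 89, - 58, - 29 , 11, 54]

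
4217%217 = 94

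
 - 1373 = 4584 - 5957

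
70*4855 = 339850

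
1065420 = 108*9865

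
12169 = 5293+6876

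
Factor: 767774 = 2^1*7^1*173^1*317^1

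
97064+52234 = 149298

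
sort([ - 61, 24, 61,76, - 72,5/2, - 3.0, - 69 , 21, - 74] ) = [ - 74, - 72, - 69, - 61,  -  3.0, 5/2, 21, 24, 61, 76]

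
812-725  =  87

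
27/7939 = 27/7939  =  0.00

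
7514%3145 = 1224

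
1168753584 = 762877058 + 405876526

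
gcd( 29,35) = 1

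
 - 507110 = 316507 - 823617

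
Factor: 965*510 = 2^1 * 3^1*5^2* 17^1*193^1 = 492150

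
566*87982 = 49797812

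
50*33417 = 1670850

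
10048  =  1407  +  8641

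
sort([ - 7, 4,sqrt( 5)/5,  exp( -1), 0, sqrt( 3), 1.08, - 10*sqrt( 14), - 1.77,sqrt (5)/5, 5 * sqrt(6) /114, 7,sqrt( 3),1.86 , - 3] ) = [ - 10 * sqrt( 14 ), - 7, - 3, -1.77, 0,5*sqrt(6)/114,exp( - 1),sqrt(5)/5,sqrt( 5)/5,1.08 , sqrt(3), sqrt( 3 ), 1.86, 4, 7] 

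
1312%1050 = 262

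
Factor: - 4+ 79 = 3^1*5^2 = 75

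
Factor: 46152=2^3*3^2 * 641^1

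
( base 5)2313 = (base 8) 515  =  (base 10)333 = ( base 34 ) 9R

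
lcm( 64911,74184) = 519288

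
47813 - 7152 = 40661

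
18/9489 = 6/3163=0.00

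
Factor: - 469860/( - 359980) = 573/439 = 3^1 * 191^1*439^( - 1)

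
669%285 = 99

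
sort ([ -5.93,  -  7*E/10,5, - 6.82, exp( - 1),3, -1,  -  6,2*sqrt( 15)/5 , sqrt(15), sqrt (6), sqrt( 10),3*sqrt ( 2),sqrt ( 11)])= [ -6.82, -6, - 5.93 , -7 * E/10,- 1,exp ( - 1 ),  2*sqrt( 15 ) /5,sqrt(6 ),3 , sqrt( 10) , sqrt( 11) , sqrt( 15), 3 * sqrt( 2),  5]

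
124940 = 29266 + 95674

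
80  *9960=796800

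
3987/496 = 8 + 19/496 = 8.04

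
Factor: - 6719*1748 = -11744812 = -2^2*19^1*23^1*6719^1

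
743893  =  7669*97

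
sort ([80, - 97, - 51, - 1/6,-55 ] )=[ - 97, - 55, - 51, - 1/6, 80 ] 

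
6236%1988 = 272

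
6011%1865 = 416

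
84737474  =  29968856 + 54768618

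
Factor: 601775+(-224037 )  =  2^1* 188869^1=   377738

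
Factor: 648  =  2^3*3^4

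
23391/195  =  119+62/65 = 119.95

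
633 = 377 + 256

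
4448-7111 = -2663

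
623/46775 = 623/46775 = 0.01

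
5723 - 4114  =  1609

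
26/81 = 26/81 =0.32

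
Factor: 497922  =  2^1 * 3^1*31^1 * 2677^1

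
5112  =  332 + 4780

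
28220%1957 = 822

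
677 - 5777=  - 5100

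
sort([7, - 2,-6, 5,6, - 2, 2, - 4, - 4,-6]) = [-6, - 6,-4,-4,  -  2 , - 2,2, 5, 6 , 7 ]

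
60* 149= 8940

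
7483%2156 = 1015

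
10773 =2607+8166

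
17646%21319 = 17646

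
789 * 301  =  237489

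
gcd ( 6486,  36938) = 46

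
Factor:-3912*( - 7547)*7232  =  2^9*3^1*113^1*163^1*7547^1 = 213516584448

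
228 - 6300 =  -6072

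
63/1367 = 63/1367 = 0.05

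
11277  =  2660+8617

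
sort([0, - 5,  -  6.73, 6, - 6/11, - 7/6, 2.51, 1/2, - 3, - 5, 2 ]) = [ - 6.73,  -  5 , - 5, - 3, -7/6, -6/11, 0, 1/2,2,2.51, 6]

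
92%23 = 0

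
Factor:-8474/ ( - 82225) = 2^1*5^( - 2)*11^( - 1)*13^(  -  1 )*19^1*23^( - 1)*223^1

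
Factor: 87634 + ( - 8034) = 2^4 *5^2*199^1 = 79600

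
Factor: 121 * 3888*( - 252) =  - 2^6*3^7*7^1*11^2 = - 118552896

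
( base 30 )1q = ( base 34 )1M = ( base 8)70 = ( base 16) 38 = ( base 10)56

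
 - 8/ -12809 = 8/12809 = 0.00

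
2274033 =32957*69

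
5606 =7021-1415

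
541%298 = 243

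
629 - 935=- 306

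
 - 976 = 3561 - 4537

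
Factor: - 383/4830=-2^ ( - 1 )*3^( - 1)*5^( - 1 )*7^( - 1) * 23^ ( - 1 ) * 383^1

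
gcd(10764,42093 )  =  9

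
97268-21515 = 75753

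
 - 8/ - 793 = 8/793 = 0.01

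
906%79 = 37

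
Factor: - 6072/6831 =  - 2^3*3^( - 2) = - 8/9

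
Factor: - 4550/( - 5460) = 5/6 =2^( - 1)*3^(-1 )*5^1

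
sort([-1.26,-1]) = [  -  1.26,-1 ]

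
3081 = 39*79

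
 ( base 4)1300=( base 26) 48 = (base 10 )112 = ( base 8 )160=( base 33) 3d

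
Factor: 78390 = 2^1*3^2 *5^1*13^1*67^1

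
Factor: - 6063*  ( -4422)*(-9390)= - 251751402540 = - 2^2 * 3^3*5^1*11^1  *43^1 * 47^1*67^1 * 313^1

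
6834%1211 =779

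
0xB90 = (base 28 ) 3lk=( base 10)2960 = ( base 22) 62c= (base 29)3F2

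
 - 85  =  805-890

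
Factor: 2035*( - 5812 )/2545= -2^2*11^1 * 37^1*509^( - 1)*1453^1 = - 2365484/509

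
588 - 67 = 521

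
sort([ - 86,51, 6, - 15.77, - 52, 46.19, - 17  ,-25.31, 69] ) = [ - 86, - 52, - 25.31, - 17  , - 15.77,6,46.19, 51, 69 ]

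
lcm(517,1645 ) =18095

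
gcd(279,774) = 9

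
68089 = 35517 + 32572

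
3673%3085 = 588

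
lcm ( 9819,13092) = 39276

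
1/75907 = 1/75907 = 0.00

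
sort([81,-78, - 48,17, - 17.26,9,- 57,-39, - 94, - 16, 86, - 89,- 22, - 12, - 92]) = [ - 94,  -  92, - 89, - 78,-57, - 48, - 39, - 22,  -  17.26, - 16, - 12, 9,17, 81,86 ]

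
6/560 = 3/280 = 0.01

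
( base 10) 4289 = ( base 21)9f5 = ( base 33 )3uw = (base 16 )10C1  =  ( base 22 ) 8il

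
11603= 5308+6295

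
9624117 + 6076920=15701037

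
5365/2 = 5365/2 = 2682.50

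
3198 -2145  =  1053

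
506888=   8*63361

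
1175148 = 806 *1458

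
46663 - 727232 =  - 680569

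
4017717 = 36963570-32945853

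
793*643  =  509899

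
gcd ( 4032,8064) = 4032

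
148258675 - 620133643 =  - 471874968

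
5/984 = 5/984 = 0.01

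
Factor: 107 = 107^1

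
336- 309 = 27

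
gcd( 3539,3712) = 1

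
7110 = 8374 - 1264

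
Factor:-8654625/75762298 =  - 2^( - 1 ) * 3^2*5^3*7^2*157^1* 1621^(-1)*23369^(- 1 )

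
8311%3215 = 1881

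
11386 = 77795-66409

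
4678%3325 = 1353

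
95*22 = 2090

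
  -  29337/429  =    -  69+8/13 = - 68.38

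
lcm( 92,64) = 1472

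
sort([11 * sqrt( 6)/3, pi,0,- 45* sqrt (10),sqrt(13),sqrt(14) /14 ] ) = [ - 45*sqrt( 10) , 0,  sqrt(14)/14,pi,sqrt (13 ),11*sqrt( 6)/3 ] 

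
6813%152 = 125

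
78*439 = 34242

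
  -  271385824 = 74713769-346099593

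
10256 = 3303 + 6953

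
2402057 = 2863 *839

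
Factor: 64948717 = 64948717^1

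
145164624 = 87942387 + 57222237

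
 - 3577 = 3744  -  7321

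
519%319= 200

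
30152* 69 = 2080488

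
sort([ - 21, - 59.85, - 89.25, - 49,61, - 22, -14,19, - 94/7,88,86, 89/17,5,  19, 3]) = [ - 89.25, - 59.85, - 49,- 22, - 21, - 14, - 94/7 , 3,5 , 89/17,19  ,  19,61, 86, 88]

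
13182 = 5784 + 7398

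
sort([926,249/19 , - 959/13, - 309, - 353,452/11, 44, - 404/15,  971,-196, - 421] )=[  -  421, - 353, - 309, - 196, - 959/13,-404/15  ,  249/19, 452/11, 44,926, 971] 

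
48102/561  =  16034/187  =  85.74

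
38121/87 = 438 + 5/29 = 438.17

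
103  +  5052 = 5155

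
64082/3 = 21360  +  2/3 = 21360.67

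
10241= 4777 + 5464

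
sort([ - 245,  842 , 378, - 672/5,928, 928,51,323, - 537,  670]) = [ - 537 ,-245, -672/5, 51,323,378, 670,  842 , 928,  928]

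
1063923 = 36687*29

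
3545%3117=428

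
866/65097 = 866/65097 = 0.01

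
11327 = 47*241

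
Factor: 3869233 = 97^1*113^1*353^1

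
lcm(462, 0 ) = 0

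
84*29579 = 2484636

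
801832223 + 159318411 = 961150634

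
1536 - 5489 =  - 3953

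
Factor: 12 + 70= 2^1*41^1 = 82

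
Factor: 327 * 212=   69324  =  2^2 * 3^1*53^1 * 109^1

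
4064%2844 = 1220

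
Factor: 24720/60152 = 30/73  =  2^1*3^1 * 5^1*73^ ( - 1 ) 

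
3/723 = 1/241  =  0.00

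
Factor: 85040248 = 2^3*1997^1*5323^1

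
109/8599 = 109/8599 = 0.01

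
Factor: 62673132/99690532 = 3^1*71^( - 1 ) * 351023^(-1)*5222761^1 = 15668283/24922633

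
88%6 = 4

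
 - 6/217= -6/217 = - 0.03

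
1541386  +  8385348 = 9926734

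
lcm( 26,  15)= 390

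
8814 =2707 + 6107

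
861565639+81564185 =943129824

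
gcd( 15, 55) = 5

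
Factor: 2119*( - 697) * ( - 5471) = 13^1*17^1*41^1*163^1*5471^1 = 8080355153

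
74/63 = 74/63 = 1.17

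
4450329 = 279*15951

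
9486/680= 279/20= 13.95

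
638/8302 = 319/4151 = 0.08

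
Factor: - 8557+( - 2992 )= - 11549^1 = - 11549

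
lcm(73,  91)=6643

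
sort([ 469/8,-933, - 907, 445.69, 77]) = [ - 933, - 907,469/8,77 , 445.69]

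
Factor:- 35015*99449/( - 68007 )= 3^( - 1)*5^1*7^1 *47^1*149^1 * 14207^1*22669^ ( - 1) = 3482206735/68007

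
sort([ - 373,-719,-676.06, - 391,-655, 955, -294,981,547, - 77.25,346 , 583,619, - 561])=[ -719 , - 676.06 , - 655,  -  561,- 391, -373,-294 ,-77.25, 346,547,583, 619 , 955 , 981]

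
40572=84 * 483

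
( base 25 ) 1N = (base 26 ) 1m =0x30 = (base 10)48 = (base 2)110000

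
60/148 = 15/37 = 0.41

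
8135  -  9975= - 1840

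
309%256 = 53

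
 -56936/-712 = 7117/89= 79.97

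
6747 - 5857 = 890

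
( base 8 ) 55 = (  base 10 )45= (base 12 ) 39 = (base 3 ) 1200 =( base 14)33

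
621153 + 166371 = 787524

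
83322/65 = 1281  +  57/65 = 1281.88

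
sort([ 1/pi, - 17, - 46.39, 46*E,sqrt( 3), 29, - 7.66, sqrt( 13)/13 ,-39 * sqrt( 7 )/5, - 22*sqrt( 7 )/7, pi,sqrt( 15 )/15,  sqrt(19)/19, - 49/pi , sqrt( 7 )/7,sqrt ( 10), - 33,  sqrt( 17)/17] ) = [ - 46.39,-33, - 39*sqrt( 7) /5, - 17, - 49/pi, - 22 *sqrt( 7 ) /7, - 7.66, sqrt( 19)/19 , sqrt( 17)/17, sqrt( 15)/15, sqrt( 13 ) /13,1/pi, sqrt( 7)/7 , sqrt( 3 ), pi, sqrt ( 10), 29, 46*E]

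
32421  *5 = 162105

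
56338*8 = 450704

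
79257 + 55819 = 135076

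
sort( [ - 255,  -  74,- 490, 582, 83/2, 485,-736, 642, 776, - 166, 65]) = [ - 736, - 490, - 255, - 166, - 74,83/2, 65, 485, 582, 642, 776 ] 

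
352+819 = 1171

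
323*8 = 2584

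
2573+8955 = 11528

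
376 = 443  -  67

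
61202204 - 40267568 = 20934636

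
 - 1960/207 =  - 1960/207 = - 9.47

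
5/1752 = 5/1752 =0.00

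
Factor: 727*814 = 591778 = 2^1*11^1*37^1*727^1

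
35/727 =35/727 = 0.05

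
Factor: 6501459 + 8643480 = 15144939= 3^2*71^1*137^1*173^1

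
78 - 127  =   - 49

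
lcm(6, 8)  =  24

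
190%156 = 34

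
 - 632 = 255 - 887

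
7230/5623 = 7230/5623= 1.29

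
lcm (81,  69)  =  1863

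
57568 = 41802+15766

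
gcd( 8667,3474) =9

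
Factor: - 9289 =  - 7^1*1327^1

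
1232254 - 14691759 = - 13459505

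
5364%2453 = 458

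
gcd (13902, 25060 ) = 14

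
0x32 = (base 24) 22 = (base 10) 50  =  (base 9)55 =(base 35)1f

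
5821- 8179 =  - 2358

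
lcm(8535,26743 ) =401145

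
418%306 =112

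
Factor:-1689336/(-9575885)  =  153576/870535 =2^3*3^5*5^ ( - 1)*43^( - 1)*79^1 * 4049^( - 1) 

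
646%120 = 46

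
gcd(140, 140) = 140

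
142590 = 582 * 245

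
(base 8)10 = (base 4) 20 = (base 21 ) 8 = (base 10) 8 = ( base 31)8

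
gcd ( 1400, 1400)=1400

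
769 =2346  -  1577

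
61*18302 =1116422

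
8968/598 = 14 +298/299 = 15.00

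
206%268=206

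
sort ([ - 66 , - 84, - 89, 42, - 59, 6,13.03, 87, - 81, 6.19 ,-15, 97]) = [-89,-84, - 81,-66, - 59,-15, 6,6.19, 13.03, 42, 87, 97]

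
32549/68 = 478 + 45/68= 478.66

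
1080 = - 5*( - 216)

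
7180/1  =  7180 = 7180.00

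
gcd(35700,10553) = 1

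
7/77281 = 7/77281 = 0.00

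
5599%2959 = 2640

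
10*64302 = 643020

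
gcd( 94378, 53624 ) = 2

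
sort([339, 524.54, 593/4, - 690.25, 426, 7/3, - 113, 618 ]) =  [ - 690.25, - 113,  7/3, 593/4, 339 , 426, 524.54,618 ]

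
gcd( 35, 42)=7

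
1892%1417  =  475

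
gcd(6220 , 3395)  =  5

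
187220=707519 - 520299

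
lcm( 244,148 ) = 9028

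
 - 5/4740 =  - 1/948 =- 0.00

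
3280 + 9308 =12588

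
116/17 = 6 + 14/17=6.82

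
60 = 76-16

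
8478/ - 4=- 4239/2 = - 2119.50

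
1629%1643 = 1629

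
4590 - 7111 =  - 2521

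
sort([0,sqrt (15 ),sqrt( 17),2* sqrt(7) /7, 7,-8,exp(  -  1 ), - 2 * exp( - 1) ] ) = [ -8, - 2*exp(-1), 0, exp ( - 1) , 2*sqrt(7) /7, sqrt( 15 ), sqrt(17 ),7]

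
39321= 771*51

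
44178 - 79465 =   -  35287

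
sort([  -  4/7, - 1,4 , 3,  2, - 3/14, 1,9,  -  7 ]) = [ - 7,-1, - 4/7,- 3/14,  1, 2, 3, 4, 9] 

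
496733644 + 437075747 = 933809391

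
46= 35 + 11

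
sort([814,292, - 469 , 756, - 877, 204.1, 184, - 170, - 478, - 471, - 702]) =[ -877, - 702, - 478,  -  471, - 469, - 170,184 , 204.1, 292,756,814 ] 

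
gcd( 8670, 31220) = 10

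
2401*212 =509012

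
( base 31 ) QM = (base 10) 828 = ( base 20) 218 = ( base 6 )3500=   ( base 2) 1100111100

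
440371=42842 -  - 397529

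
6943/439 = 15 + 358/439=15.82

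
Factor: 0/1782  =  0^1= 0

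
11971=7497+4474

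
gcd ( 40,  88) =8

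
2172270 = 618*3515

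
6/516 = 1/86 = 0.01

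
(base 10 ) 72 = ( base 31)2A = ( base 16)48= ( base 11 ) 66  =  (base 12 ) 60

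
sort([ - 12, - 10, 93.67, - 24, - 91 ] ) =[-91, - 24, - 12, - 10,93.67 ]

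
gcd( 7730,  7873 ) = 1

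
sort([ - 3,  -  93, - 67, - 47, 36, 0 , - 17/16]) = [ - 93, - 67,-47,- 3,-17/16,0,  36]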